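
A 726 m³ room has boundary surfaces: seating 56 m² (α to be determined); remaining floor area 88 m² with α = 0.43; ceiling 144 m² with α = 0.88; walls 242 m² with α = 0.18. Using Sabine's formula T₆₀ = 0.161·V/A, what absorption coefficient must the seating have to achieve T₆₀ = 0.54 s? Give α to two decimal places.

0.15

From T₆₀ = 0.161·V/A, the target T₆₀ = 0.54 s needs A = 0.161·726/0.54 = 216.46 m².
Absorption from the other surfaces = 88·0.43 + 144·0.88 + 242·0.18 = 208.12 m², so the seating must supply 8.34 m² over 56 m².
α = 8.34/56 = 0.149.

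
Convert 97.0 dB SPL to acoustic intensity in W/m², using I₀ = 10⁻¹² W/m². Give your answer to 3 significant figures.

0.00501 W/m²

I = I₀·10^(L/10) = 10⁻¹² × 10^(97.0/10) = 10^(-2.300).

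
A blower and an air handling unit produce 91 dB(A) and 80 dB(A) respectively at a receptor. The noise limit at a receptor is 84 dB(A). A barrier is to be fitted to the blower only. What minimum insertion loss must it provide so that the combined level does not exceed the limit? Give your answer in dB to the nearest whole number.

9 dB

Fixed contribution from the other source: Σ 10^(L/10) = 10^(80/10) = 1.000e+08 (80.00 dB(A)).
To meet 84 dB(A) overall, the treated blower may contribute at most 10^(84/10) − 1.000e+08 = 1.512e+08, i.e. 81.80 dB(A).
So the blower must be reduced from 91 to 81.80 dB(A): IL = 9.20 dB.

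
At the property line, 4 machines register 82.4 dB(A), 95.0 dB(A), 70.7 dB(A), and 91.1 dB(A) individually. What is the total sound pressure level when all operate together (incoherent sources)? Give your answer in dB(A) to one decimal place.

96.7 dB(A)

Incoherent sources combine by intensity addition: L_total = 10·log₁₀(Σ 10^(L_i/10)).
Σ 10^(L/10) = 10^(82.4/10) + 10^(95.0/10) + 10^(70.7/10) + 10^(91.1/10) = 4.636e+09.
L_total = 10·log₁₀(4.636e+09) = 96.66 dB(A).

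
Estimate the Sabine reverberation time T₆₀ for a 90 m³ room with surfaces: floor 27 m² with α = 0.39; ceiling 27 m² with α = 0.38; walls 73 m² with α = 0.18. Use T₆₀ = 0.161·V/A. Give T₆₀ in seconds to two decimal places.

A = Σ Sᵢαᵢ = 27·0.39 + 27·0.38 + 73·0.18 = 33.93 m².
T₆₀ = 0.161 × 90 / 33.93 = 0.427 s.

0.43 s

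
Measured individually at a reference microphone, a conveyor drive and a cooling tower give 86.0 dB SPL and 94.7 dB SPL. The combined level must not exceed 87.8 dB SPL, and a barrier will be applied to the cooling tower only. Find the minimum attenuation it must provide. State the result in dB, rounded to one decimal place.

The untreated sources together contribute 10^(86.0/10) = 3.981e+08, i.e. 86.00 dB SPL.
To meet 87.8 dB SPL overall, the treated cooling tower may contribute at most 10^(87.8/10) − 3.981e+08 = 2.045e+08, i.e. 83.11 dB SPL.
So the cooling tower must be reduced from 94.7 to 83.11 dB SPL: IL = 11.59 dB.

11.6 dB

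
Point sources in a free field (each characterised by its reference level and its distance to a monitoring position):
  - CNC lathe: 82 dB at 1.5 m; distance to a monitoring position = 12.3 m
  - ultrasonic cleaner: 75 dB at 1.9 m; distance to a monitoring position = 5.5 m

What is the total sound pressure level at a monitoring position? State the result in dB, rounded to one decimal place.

Propagate each source to the receiver with L = L_ref − 20·log₁₀(r/r_ref), then add intensities.
CNC lathe: 82 − 20·log₁₀(12.3/1.5) = 82 − 18.28 = 63.72 dB.
ultrasonic cleaner: 75 − 20·log₁₀(5.5/1.9) = 75 − 9.23 = 65.77 dB.
Σ 10^(L/10) = 6.131e+06 → L_total = 10·log₁₀(6.131e+06) = 67.88 dB.

67.9 dB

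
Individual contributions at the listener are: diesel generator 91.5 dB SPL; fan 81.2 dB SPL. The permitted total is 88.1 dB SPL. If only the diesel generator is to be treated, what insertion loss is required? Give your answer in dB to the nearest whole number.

The untreated sources together contribute 10^(81.2/10) = 1.318e+08, i.e. 81.20 dB SPL.
To meet 88.1 dB SPL overall, the treated diesel generator may contribute at most 10^(88.1/10) − 1.318e+08 = 5.138e+08, i.e. 87.11 dB SPL.
Required insertion loss = 91.5 − 87.11 = 4.39 dB.

4 dB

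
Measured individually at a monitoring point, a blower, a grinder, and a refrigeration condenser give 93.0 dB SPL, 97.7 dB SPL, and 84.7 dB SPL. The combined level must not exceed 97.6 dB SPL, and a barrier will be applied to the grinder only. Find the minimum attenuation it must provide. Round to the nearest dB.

2 dB

The untreated sources together contribute 10^(93.0/10) + 10^(84.7/10) = 2.290e+09, i.e. 93.60 dB SPL.
To meet 97.6 dB SPL overall, the treated grinder may contribute at most 10^(97.6/10) − 2.290e+09 = 3.464e+09, i.e. 95.40 dB SPL.
Required insertion loss = 97.7 − 95.40 = 2.30 dB.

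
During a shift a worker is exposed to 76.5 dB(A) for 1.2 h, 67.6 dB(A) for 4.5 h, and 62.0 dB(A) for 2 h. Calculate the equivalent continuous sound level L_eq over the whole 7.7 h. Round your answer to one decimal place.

The energy average is taken in the linear domain: L_eq = 10·log₁₀[(Σ tᵢ·10^(Lᵢ/10))/T], T = 7.7 h.
Σ tᵢ·10^(Lᵢ/10) = 1.2·10^(76.5/10) + 4.5·10^(67.6/10) + 2·10^(62.0/10) = 8.267e+07.
L_eq = 10·log₁₀(8.267e+07/7.7) = 70.31 dB(A).

70.3 dB(A)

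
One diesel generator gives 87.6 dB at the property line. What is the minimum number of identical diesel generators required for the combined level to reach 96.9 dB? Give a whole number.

The shortfall is 96.9 − 87.6 = 9.3 dB, and N units add 10·log₁₀ N, so need 10·log₁₀ N ≥ 9.3.
N ≥ 10^(9.3/10) = 8.511, so N = 9.

9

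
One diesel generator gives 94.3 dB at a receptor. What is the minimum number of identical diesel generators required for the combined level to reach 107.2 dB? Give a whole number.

20

The shortfall is 107.2 − 94.3 = 12.9 dB, and N units add 10·log₁₀ N, so need 10·log₁₀ N ≥ 12.9.
N ≥ 10^(12.9/10) = 19.498, so N = 20.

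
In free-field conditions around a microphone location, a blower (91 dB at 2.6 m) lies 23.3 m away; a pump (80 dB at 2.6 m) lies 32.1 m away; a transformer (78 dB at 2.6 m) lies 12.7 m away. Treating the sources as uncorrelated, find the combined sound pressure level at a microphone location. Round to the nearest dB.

73 dB

Propagate each source to the receiver with L = L_ref − 20·log₁₀(r/r_ref), then add intensities.
blower: 91 − 20·log₁₀(23.3/2.6) = 91 − 19.05 = 71.95 dB.
pump: 80 − 20·log₁₀(32.1/2.6) = 80 − 21.83 = 58.17 dB.
transformer: 78 − 20·log₁₀(12.7/2.6) = 78 − 13.78 = 64.22 dB.
Σ 10^(L/10) = 1.898e+07 → L_total = 10·log₁₀(1.898e+07) = 72.78 dB.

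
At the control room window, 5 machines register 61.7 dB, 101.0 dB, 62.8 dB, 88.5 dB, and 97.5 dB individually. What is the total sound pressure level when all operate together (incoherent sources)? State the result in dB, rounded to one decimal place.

102.8 dB

Incoherent sources combine by intensity addition: L_total = 10·log₁₀(Σ 10^(L_i/10)).
Σ 10^(L/10) = 10^(61.7/10) + 10^(101.0/10) + 10^(62.8/10) + 10^(88.5/10) + 10^(97.5/10) = 1.892e+10.
L_total = 10·log₁₀(1.892e+10) = 102.77 dB.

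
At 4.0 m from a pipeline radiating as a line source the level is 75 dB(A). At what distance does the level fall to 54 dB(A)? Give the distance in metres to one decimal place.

503.6 m

For a line source L₁ − L₂ = 10·log₁₀(r₂/r₁), so r₂ = r₁·10^((L₁−L₂)/10).
r₂ = 4.0·10^((75−54)/10) = 4.0·10^(21.0/10) = 503.57 m.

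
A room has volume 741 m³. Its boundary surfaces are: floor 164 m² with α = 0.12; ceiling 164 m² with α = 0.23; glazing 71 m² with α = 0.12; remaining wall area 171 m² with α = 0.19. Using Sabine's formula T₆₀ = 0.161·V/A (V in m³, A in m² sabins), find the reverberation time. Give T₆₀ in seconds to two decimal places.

A = Σ Sᵢαᵢ = 164·0.12 + 164·0.23 + 71·0.12 + 171·0.19 = 98.41 m².
T₆₀ = 0.161 × 741 / 98.41 = 1.212 s.

1.21 s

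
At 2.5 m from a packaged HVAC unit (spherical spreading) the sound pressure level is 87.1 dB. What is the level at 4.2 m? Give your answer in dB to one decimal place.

Point-source attenuation: ΔL = 20·log₁₀(r₂/r₁) = 20·log₁₀(4.2/2.5) = 4.506 dB.
L₂ = 87.1 − 20·log₁₀(4.2/2.5) = 87.1 − 4.506 = 82.59 dB.

82.6 dB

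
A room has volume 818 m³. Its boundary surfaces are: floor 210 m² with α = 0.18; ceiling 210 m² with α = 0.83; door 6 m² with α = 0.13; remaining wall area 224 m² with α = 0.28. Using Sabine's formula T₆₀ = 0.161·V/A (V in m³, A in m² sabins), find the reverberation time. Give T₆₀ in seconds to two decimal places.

A = Σ Sᵢαᵢ = 210·0.18 + 210·0.83 + 6·0.13 + 224·0.28 = 275.60 m².
T₆₀ = 0.161·V/A = 0.161·818/275.60 = 0.478 s.

0.48 s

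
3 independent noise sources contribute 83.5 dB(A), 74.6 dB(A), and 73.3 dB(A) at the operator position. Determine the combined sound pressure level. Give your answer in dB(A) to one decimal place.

84.4 dB(A)

For uncorrelated sources the intensities add, so convert each level to linear form, sum, and take 10·log₁₀ of the total.
Σ 10^(L/10) = 10^(83.5/10) + 10^(74.6/10) + 10^(73.3/10) = 2.741e+08.
L_total = 10·log₁₀(2.741e+08) = 84.38 dB(A).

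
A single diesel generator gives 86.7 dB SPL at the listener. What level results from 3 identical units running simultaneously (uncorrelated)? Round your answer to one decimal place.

91.5 dB SPL

With 3 equal, uncorrelated contributions the intensity is 3× that of one unit, giving a rise of 10·log₁₀ 3.
L_total = 86.7 + 10·log₁₀(3) = 86.7 + 4.771 = 91.47 dB SPL.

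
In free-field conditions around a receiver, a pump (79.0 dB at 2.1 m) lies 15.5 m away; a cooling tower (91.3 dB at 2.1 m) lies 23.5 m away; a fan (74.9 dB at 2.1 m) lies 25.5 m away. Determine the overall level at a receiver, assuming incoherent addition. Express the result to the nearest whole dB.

Apply inverse-square spreading to bring every level to the receiver, then sum 10^(L/10).
pump: 79.0 − 20·log₁₀(15.5/2.1) = 79.0 − 17.36 = 61.64 dB.
cooling tower: 91.3 − 20·log₁₀(23.5/2.1) = 91.3 − 20.98 = 70.32 dB.
fan: 74.9 − 20·log₁₀(25.5/2.1) = 74.9 − 21.69 = 53.21 dB.
Σ 10^(L/10) = 1.244e+07 → L_total = 10·log₁₀(1.244e+07) = 70.95 dB.

71 dB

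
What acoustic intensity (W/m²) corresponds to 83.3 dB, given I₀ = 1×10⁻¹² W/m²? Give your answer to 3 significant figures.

0.000214 W/m²

I = I₀·10^(L/10) = 10⁻¹² × 10^(83.3/10) = 10^(-3.670).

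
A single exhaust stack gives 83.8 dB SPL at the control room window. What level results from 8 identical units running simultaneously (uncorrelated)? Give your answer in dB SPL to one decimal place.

92.8 dB SPL

With 8 equal, uncorrelated contributions the intensity is 8× that of one unit, giving a rise of 10·log₁₀ 8.
L_total = 83.8 + 10·log₁₀(8) = 83.8 + 9.031 = 92.83 dB SPL.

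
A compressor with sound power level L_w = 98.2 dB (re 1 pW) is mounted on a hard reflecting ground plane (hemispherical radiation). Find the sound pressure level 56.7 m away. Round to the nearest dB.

55 dB

L_p = L_w − 10·log₁₀(2π·r²) with r = 56.7 m.
2π·r² = 2.02e+04 m², 10·log₁₀ of that is 43.053 dB.
L_p = 98.2 − 43.053 = 55.15 dB.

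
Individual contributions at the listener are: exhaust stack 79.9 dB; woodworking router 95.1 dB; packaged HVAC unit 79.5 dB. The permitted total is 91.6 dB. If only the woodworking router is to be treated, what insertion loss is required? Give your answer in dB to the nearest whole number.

4 dB

Fixed contribution from the other sources: Σ 10^(L/10) = 10^(79.9/10) + 10^(79.5/10) = 1.868e+08 (82.71 dB).
The limit corresponds to 10^(91.6/10) = 1.445e+09; subtracting the fixed part leaves 1.259e+09 for the woodworking router, i.e. 91.00 dB.
Required insertion loss = 95.1 − 91.00 = 4.10 dB.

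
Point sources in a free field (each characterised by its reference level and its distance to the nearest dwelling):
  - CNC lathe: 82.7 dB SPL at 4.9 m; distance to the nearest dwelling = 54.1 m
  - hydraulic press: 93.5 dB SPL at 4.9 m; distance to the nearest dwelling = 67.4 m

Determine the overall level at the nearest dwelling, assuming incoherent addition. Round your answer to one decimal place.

71.3 dB SPL

Apply inverse-square spreading to bring every level to the receiver, then sum 10^(L/10).
CNC lathe: 82.7 − 20·log₁₀(54.1/4.9) = 82.7 − 20.86 = 61.84 dB SPL.
hydraulic press: 93.5 − 20·log₁₀(67.4/4.9) = 93.5 − 22.77 = 70.73 dB SPL.
Σ 10^(L/10) = 1.336e+07 → L_total = 10·log₁₀(1.336e+07) = 71.26 dB SPL.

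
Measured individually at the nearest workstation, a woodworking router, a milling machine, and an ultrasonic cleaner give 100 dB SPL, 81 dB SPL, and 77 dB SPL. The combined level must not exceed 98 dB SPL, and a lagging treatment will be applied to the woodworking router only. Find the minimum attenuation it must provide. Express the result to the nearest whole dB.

The untreated sources together contribute 10^(81/10) + 10^(77/10) = 1.760e+08, i.e. 82.46 dB SPL.
The limit corresponds to 10^(98/10) = 6.310e+09; subtracting the fixed part leaves 6.134e+09 for the woodworking router, i.e. 97.88 dB SPL.
So the woodworking router must be reduced from 100 to 97.88 dB SPL: IL = 2.12 dB.

2 dB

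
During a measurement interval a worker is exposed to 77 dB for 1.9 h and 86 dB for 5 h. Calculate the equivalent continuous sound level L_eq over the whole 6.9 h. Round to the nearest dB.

L_eq = 10·log₁₀[(1/T)·Σ tᵢ·10^(Lᵢ/10)] with T = 6.9 h.
Σ tᵢ·10^(Lᵢ/10) = 1.9·10^(77/10) + 5·10^(86/10) = 2.086e+09.
L_eq = 10·log₁₀(2.086e+09/6.9) = 84.80 dB.

85 dB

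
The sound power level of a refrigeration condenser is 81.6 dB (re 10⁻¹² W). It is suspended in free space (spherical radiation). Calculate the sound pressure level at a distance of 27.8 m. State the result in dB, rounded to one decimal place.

41.7 dB

Free-field spherical radiation: L_p = L_w − 10·log₁₀(4π·r²), r = 27.8 m.
4π·r² = 9712 m², 10·log₁₀ of that is 39.873 dB.
L_p = 81.6 − 39.873 = 41.73 dB.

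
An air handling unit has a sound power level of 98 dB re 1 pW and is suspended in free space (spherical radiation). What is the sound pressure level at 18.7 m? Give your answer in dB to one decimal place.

L_p = L_w − 10·log₁₀(4π·r²) with r = 18.7 m.
4π·r² = 4394 m², 10·log₁₀ of that is 36.429 dB.
L_p = 98 − 36.429 = 61.57 dB.

61.6 dB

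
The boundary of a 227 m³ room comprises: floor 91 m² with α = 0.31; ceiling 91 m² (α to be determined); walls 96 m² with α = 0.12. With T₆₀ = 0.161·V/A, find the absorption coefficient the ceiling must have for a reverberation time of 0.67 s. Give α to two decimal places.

0.16

From T₆₀ = 0.161·V/A, the target T₆₀ = 0.67 s needs A = 0.161·227/0.67 = 54.55 m².
Absorption from the other surfaces = 91·0.31 + 96·0.12 = 39.73 m², so the ceiling must supply 14.82 m² over 91 m².
α = 14.82/91 = 0.163.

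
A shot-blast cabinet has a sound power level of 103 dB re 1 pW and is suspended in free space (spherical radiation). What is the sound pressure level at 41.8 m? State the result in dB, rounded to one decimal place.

59.6 dB

Free-field spherical radiation: L_p = L_w − 10·log₁₀(4π·r²), r = 41.8 m.
4π·r² = 2.196e+04 m², 10·log₁₀ of that is 43.416 dB.
L_p = 103 − 43.416 = 59.58 dB.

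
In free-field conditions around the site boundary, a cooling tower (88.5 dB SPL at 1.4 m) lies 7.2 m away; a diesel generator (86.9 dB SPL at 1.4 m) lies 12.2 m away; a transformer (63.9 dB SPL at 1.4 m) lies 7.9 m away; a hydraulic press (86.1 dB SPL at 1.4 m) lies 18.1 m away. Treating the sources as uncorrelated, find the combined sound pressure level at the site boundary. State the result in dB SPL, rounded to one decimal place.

75.5 dB SPL

Apply inverse-square spreading to bring every level to the receiver, then sum 10^(L/10).
cooling tower: 88.5 − 20·log₁₀(7.2/1.4) = 88.5 − 14.22 = 74.28 dB SPL.
diesel generator: 86.9 − 20·log₁₀(12.2/1.4) = 86.9 − 18.80 = 68.10 dB SPL.
transformer: 63.9 − 20·log₁₀(7.9/1.4) = 63.9 − 15.03 = 48.87 dB SPL.
hydraulic press: 86.1 − 20·log₁₀(18.1/1.4) = 86.1 − 22.23 = 63.87 dB SPL.
Σ 10^(L/10) = 3.573e+07 → L_total = 10·log₁₀(3.573e+07) = 75.53 dB SPL.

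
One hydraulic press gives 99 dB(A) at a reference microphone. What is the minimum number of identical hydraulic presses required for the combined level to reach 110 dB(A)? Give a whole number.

13

The shortfall is 110 − 99 = 11.0 dB, and N units add 10·log₁₀ N, so need 10·log₁₀ N ≥ 11.0.
N ≥ 10^(11.0/10) = 12.589, so N = 13.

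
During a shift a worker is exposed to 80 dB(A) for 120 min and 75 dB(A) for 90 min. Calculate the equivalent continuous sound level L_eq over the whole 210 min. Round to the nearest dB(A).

Weight each interval's intensity by its duration and average over T = 210 min:
Σ tᵢ·10^(Lᵢ/10) = 120·10^(80/10) + 90·10^(75/10) = 1.485e+10.
L_eq = 10·log₁₀(1.485e+10/210) = 78.49 dB(A).

78 dB(A)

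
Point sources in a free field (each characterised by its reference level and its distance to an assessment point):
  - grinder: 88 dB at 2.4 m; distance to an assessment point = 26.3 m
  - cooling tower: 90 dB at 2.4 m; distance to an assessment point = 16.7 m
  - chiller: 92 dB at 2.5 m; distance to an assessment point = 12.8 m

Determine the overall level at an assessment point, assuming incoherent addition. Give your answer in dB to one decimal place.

79.4 dB

Apply inverse-square spreading to bring every level to the receiver, then sum 10^(L/10).
grinder: 88 − 20·log₁₀(26.3/2.4) = 88 − 20.79 = 67.21 dB.
cooling tower: 90 − 20·log₁₀(16.7/2.4) = 90 − 16.85 = 73.15 dB.
chiller: 92 − 20·log₁₀(12.8/2.5) = 92 − 14.19 = 77.81 dB.
Σ 10^(L/10) = 8.637e+07 → L_total = 10·log₁₀(8.637e+07) = 79.36 dB.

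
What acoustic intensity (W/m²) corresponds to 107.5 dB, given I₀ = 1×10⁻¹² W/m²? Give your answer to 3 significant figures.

0.0562 W/m²

I = I₀·10^(L/10) = 10⁻¹² × 10^(107.5/10) = 10^(-1.250).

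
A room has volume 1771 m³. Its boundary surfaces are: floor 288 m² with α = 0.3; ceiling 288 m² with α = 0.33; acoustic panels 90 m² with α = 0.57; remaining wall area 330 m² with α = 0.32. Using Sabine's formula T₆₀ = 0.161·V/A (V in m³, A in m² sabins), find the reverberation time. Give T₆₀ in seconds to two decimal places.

0.84 s

Summing Sᵢαᵢ: 288·0.3 + 288·0.33 + 90·0.57 + 330·0.32 = 338.34 m².
T₆₀ = 0.161 × 1771 / 338.34 = 0.843 s.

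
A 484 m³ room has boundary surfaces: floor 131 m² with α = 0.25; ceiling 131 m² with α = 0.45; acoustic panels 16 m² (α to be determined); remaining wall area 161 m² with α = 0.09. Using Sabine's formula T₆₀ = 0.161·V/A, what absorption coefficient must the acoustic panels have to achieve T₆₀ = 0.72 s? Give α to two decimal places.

0.13

A = 0.161·V/T₆₀ = 0.161·484/0.72 = 108.23 m² sabins.
Absorption from the other surfaces = 131·0.25 + 131·0.45 + 161·0.09 = 106.19 m², so the acoustic panels must supply 2.04 m² over 16 m².
α = 2.04/16 = 0.127.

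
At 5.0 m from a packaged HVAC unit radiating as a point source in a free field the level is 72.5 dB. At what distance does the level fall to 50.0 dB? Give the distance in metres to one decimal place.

66.7 m

For a point source L₁ − L₂ = 20·log₁₀(r₂/r₁), so r₂ = r₁·10^((L₁−L₂)/20).
r₂ = 5.0·10^((72.5−50.0)/20) = 5.0·10^(22.5/20) = 66.68 m.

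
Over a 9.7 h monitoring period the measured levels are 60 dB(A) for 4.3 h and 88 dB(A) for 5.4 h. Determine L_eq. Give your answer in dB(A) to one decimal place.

The energy average is taken in the linear domain: L_eq = 10·log₁₀[(Σ tᵢ·10^(Lᵢ/10))/T], T = 9.7 h.
Σ tᵢ·10^(Lᵢ/10) = 4.3·10^(60/10) + 5.4·10^(88/10) = 3.411e+09.
L_eq = 10·log₁₀(3.411e+09/9.7) = 85.46 dB(A).

85.5 dB(A)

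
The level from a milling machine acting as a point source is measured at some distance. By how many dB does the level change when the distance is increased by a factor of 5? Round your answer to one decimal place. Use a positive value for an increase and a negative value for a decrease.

-14.0 dB

A point source loses 6 dB per doubling of distance; generally ΔL = −20·log₁₀(r₂/r₁).
ΔL = −20·log₁₀(5) = -13.98 dB.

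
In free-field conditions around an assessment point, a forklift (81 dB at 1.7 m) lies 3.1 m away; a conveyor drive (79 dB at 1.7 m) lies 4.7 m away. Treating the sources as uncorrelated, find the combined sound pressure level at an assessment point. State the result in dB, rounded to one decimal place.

Apply inverse-square spreading to bring every level to the receiver, then sum 10^(L/10).
forklift: 81 − 20·log₁₀(3.1/1.7) = 81 − 5.22 = 75.78 dB.
conveyor drive: 79 − 20·log₁₀(4.7/1.7) = 79 − 8.83 = 70.17 dB.
Σ 10^(L/10) = 4.825e+07 → L_total = 10·log₁₀(4.825e+07) = 76.84 dB.

76.8 dB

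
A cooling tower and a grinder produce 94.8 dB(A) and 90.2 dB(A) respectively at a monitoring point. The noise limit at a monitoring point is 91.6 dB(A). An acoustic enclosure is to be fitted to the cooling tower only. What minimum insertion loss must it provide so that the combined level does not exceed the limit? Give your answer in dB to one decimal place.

Everything except the cooling tower sums to 10^(90.2/10) = 1.047e+09 in linear terms, 90.20 dB(A).
To meet 91.6 dB(A) overall, the treated cooling tower may contribute at most 10^(91.6/10) − 1.047e+09 = 3.983e+08, i.e. 86.00 dB(A).
So the cooling tower must be reduced from 94.8 to 86.00 dB(A): IL = 8.80 dB.

8.8 dB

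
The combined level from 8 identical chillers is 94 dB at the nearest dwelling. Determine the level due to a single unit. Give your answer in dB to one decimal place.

8 equal contributions raise the level by 10·log₁₀ 8 = 9.031 dB, so each unit alone gives 94 − 9.031.

85.0 dB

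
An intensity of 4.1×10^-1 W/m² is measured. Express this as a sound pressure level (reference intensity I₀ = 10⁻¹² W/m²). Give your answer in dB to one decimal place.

116.1 dB

Dividing by I₀ shifts the exponent by 12: I/I₀ = 4.1×10^11.
L = 10·(0.6128 + 11) = 116.13 dB.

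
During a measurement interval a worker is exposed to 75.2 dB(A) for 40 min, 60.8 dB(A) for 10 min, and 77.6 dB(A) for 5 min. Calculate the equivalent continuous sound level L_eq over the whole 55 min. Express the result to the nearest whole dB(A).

Weight each interval's intensity by its duration and average over T = 55 min:
Σ tᵢ·10^(Lᵢ/10) = 40·10^(75.2/10) + 10·10^(60.8/10) + 5·10^(77.6/10) = 1.624e+09.
L_eq = 10·log₁₀(1.624e+09/55) = 74.70 dB(A).

75 dB(A)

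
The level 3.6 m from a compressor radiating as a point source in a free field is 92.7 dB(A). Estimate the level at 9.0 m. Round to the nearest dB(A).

85 dB(A)

For a point source, L₂ = L₁ − 20·log₁₀(r₂/r₁).
L₂ = 92.7 − 20·log₁₀(9.0/3.6) = 92.7 − 7.959 = 84.74 dB(A).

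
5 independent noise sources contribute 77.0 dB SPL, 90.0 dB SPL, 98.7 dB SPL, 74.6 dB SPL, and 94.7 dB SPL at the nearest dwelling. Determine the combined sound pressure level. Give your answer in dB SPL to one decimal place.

100.6 dB SPL

Incoherent sources combine by intensity addition: L_total = 10·log₁₀(Σ 10^(L_i/10)).
Σ 10^(L/10) = 10^(77.0/10) + 10^(90.0/10) + 10^(98.7/10) + 10^(74.6/10) + 10^(94.7/10) = 1.144e+10.
L_total = 10·log₁₀(1.144e+10) = 100.59 dB SPL.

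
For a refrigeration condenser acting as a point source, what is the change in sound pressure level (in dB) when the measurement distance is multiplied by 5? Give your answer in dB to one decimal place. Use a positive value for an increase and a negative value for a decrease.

-14.0 dB

With spherical spreading the level changes by −20·log₁₀(r₂/r₁).
ΔL = −20·log₁₀(5) = -13.98 dB.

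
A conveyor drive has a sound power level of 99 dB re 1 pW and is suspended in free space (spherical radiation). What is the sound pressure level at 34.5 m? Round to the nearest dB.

Free-field spherical radiation: L_p = L_w − 10·log₁₀(4π·r²), r = 34.5 m.
4π·r² = 1.496e+04 m², 10·log₁₀ of that is 41.748 dB.
L_p = 99 − 41.748 = 57.25 dB.

57 dB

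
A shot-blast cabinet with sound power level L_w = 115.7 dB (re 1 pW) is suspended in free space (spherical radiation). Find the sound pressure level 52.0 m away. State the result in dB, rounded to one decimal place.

70.4 dB

L_p = L_w − 10·log₁₀(4π·r²) with r = 52.0 m.
4π·r² = 3.398e+04 m², 10·log₁₀ of that is 45.312 dB.
L_p = 115.7 − 45.312 = 70.39 dB.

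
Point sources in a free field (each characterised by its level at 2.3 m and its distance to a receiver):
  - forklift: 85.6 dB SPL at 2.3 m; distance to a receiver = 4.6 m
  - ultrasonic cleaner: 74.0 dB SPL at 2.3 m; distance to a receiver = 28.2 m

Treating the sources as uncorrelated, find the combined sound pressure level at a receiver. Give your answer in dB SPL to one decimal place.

79.6 dB SPL

Propagate each source to the receiver with L = L_ref − 20·log₁₀(r/r_ref), then add intensities.
forklift: 85.6 − 20·log₁₀(4.6/2.3) = 85.6 − 6.02 = 79.58 dB SPL.
ultrasonic cleaner: 74.0 − 20·log₁₀(28.2/2.3) = 74.0 − 21.77 = 52.23 dB SPL.
Σ 10^(L/10) = 9.094e+07 → L_total = 10·log₁₀(9.094e+07) = 79.59 dB SPL.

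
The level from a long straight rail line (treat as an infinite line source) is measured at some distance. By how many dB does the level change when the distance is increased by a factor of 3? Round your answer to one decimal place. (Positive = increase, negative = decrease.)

-4.8 dB

A line source loses 3 dB per doubling of distance; generally ΔL = −10·log₁₀(r₂/r₁).
ΔL = −10·log₁₀(3) = -4.77 dB.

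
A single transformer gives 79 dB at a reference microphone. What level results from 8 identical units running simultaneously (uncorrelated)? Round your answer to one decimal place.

88.0 dB

N identical incoherent sources raise the level by 10·log₁₀ N.
L_total = 79 + 10·log₁₀(8) = 79 + 9.031 = 88.03 dB.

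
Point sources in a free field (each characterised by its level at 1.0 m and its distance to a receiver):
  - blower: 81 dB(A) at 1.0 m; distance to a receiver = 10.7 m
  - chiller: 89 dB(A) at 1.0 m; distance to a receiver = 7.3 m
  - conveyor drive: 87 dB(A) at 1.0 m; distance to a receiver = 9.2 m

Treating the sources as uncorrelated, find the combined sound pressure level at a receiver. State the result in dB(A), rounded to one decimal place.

Propagate each source to the receiver with L = L_ref − 20·log₁₀(r/r_ref), then add intensities.
blower: 81 − 20·log₁₀(10.7/1.0) = 81 − 20.59 = 60.41 dB(A).
chiller: 89 − 20·log₁₀(7.3/1.0) = 89 − 17.27 = 71.73 dB(A).
conveyor drive: 87 − 20·log₁₀(9.2/1.0) = 87 − 19.28 = 67.72 dB(A).
Σ 10^(L/10) = 2.193e+07 → L_total = 10·log₁₀(2.193e+07) = 73.41 dB(A).

73.4 dB(A)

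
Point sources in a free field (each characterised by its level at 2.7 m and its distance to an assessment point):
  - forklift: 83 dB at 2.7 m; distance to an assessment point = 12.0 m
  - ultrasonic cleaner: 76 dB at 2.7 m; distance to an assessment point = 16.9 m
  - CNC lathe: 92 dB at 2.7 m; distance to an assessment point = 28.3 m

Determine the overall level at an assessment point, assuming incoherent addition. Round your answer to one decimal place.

Apply inverse-square spreading to bring every level to the receiver, then sum 10^(L/10).
forklift: 83 − 20·log₁₀(12.0/2.7) = 83 − 12.96 = 70.04 dB.
ultrasonic cleaner: 76 − 20·log₁₀(16.9/2.7) = 76 − 15.93 = 60.07 dB.
CNC lathe: 92 − 20·log₁₀(28.3/2.7) = 92 − 20.41 = 71.59 dB.
Σ 10^(L/10) = 2.554e+07 → L_total = 10·log₁₀(2.554e+07) = 74.07 dB.

74.1 dB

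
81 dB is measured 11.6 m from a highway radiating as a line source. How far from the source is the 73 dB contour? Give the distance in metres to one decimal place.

73.2 m

The 8.0 dB drop corresponds to a distance ratio of 10^(8.0/10) for a line source.
r₂ = 11.6·10^((81−73)/10) = 11.6·10^(8.0/10) = 73.19 m.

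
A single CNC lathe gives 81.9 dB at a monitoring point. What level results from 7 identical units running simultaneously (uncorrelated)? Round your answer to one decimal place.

90.4 dB

N identical incoherent sources raise the level by 10·log₁₀ N.
L_total = 81.9 + 10·log₁₀(7) = 81.9 + 8.451 = 90.35 dB.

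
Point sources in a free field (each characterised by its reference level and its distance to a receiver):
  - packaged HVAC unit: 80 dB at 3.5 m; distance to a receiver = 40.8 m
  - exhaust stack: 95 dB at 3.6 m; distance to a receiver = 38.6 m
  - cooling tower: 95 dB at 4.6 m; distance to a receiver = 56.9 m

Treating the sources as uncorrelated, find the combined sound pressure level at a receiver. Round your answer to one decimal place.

Propagate each source to the receiver with L = L_ref − 20·log₁₀(r/r_ref), then add intensities.
packaged HVAC unit: 80 − 20·log₁₀(40.8/3.5) = 80 − 21.33 = 58.67 dB.
exhaust stack: 95 − 20·log₁₀(38.6/3.6) = 95 − 20.61 = 74.39 dB.
cooling tower: 95 − 20·log₁₀(56.9/4.6) = 95 − 21.85 = 73.15 dB.
Σ 10^(L/10) = 4.891e+07 → L_total = 10·log₁₀(4.891e+07) = 76.89 dB.

76.9 dB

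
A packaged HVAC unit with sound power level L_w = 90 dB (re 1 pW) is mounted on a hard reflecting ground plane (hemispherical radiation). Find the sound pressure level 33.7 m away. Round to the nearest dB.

51 dB

Free-field hemispherical radiation: L_p = L_w − 10·log₁₀(2π·r²), r = 33.7 m.
2π·r² = 7136 m², 10·log₁₀ of that is 38.534 dB.
L_p = 90 − 38.534 = 51.47 dB.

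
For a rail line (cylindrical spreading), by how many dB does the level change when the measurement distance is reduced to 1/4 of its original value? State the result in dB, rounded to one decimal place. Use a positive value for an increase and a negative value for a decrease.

Line-source spreading: ΔL = −10·log₁₀(r₂/r₁).
ΔL = −10·log₁₀(0.25) = +6.02 dB.

+6.0 dB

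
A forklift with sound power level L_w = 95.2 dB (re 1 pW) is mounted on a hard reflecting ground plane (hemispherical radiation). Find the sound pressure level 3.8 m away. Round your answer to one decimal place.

The power spreads over a hemisphere of area 2π·r², so L_p = L_w − 10·log₁₀(2π·r²).
2π·r² = 90.73 m², 10·log₁₀ of that is 19.577 dB.
L_p = 95.2 − 19.577 = 75.62 dB.

75.6 dB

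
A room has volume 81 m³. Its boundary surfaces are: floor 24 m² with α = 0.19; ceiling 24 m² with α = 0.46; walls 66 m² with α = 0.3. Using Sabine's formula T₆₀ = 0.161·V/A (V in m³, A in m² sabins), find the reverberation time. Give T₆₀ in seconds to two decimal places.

A = Σ Sᵢαᵢ = 24·0.19 + 24·0.46 + 66·0.3 = 35.40 m².
T₆₀ = 0.161·V/A = 0.161·81/35.40 = 0.368 s.

0.37 s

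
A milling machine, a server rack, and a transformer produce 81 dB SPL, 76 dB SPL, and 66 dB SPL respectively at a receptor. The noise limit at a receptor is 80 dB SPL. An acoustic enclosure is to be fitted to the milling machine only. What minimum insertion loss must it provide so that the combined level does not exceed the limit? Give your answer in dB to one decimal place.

3.5 dB

Everything except the milling machine sums to 10^(76/10) + 10^(66/10) = 4.379e+07 in linear terms, 76.41 dB SPL.
The limit corresponds to 10^(80/10) = 1.000e+08; subtracting the fixed part leaves 5.621e+07 for the milling machine, i.e. 77.50 dB SPL.
So the milling machine must be reduced from 81 to 77.50 dB SPL: IL = 3.50 dB.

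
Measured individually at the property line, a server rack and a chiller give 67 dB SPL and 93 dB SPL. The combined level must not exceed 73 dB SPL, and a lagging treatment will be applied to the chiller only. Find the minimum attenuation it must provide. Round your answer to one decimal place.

Everything except the chiller sums to 10^(67/10) = 5.012e+06 in linear terms, 67.00 dB SPL.
To meet 73 dB SPL overall, the treated chiller may contribute at most 10^(73/10) − 5.012e+06 = 1.494e+07, i.e. 71.74 dB SPL.
Required insertion loss = 93 − 71.74 = 21.26 dB.

21.3 dB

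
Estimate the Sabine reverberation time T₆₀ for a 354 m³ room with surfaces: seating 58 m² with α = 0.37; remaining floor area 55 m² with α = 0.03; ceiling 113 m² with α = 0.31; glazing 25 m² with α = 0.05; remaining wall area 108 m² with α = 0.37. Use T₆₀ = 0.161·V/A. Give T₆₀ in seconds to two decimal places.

Total absorption A = 58·0.37 + 55·0.03 + 113·0.31 + 25·0.05 + 108·0.37 = 99.35 m² sabins.
T₆₀ = 0.161·V/A = 0.161·354/99.35 = 0.574 s.

0.57 s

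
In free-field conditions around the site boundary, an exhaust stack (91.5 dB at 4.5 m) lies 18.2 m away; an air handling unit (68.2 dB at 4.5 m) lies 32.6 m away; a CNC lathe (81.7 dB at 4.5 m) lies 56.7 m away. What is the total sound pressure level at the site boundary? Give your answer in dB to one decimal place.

79.4 dB

Propagate each source to the receiver with L = L_ref − 20·log₁₀(r/r_ref), then add intensities.
exhaust stack: 91.5 − 20·log₁₀(18.2/4.5) = 91.5 − 12.14 = 79.36 dB.
air handling unit: 68.2 − 20·log₁₀(32.6/4.5) = 68.2 − 17.20 = 51.00 dB.
CNC lathe: 81.7 − 20·log₁₀(56.7/4.5) = 81.7 − 22.01 = 59.69 dB.
Σ 10^(L/10) = 8.741e+07 → L_total = 10·log₁₀(8.741e+07) = 79.42 dB.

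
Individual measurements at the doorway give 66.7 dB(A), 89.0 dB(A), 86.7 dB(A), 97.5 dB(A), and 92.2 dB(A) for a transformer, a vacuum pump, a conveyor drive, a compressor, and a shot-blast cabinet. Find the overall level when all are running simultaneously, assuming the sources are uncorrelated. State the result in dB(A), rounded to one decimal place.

99.3 dB(A)

Incoherent sources combine by intensity addition: L_total = 10·log₁₀(Σ 10^(L_i/10)).
Σ 10^(L/10) = 10^(66.7/10) + 10^(89.0/10) + 10^(86.7/10) + 10^(97.5/10) + 10^(92.2/10) = 8.550e+09.
L_total = 10·log₁₀(8.550e+09) = 99.32 dB(A).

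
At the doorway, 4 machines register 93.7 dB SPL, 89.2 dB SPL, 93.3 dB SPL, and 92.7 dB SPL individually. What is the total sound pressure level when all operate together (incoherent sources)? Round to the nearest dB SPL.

Incoherent sources combine by intensity addition: L_total = 10·log₁₀(Σ 10^(L_i/10)).
Σ 10^(L/10) = 10^(93.7/10) + 10^(89.2/10) + 10^(93.3/10) + 10^(92.7/10) = 7.176e+09.
L_total = 10·log₁₀(7.176e+09) = 98.56 dB SPL.

99 dB SPL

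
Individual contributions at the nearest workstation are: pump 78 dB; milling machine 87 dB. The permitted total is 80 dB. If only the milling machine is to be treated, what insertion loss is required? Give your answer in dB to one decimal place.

11.3 dB

The untreated sources together contribute 10^(78/10) = 6.310e+07, i.e. 78.00 dB.
The limit corresponds to 10^(80/10) = 1.000e+08; subtracting the fixed part leaves 3.690e+07 for the milling machine, i.e. 75.67 dB.
Required insertion loss = 87 − 75.67 = 11.33 dB.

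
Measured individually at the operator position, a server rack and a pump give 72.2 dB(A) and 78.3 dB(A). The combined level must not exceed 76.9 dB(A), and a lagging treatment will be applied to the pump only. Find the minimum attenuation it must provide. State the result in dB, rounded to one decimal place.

Fixed contribution from the other source: Σ 10^(L/10) = 10^(72.2/10) = 1.660e+07 (72.20 dB(A)).
The limit corresponds to 10^(76.9/10) = 4.898e+07; subtracting the fixed part leaves 3.238e+07 for the pump, i.e. 75.10 dB(A).
So the pump must be reduced from 78.3 to 75.10 dB(A): IL = 3.20 dB.

3.2 dB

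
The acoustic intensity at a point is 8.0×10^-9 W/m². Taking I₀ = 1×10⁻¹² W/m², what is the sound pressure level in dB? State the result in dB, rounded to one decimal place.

39.0 dB

I/I₀ = 8.0×10^-9/10⁻¹² = 8.0×10^3, and L = 10·log₁₀(I/I₀).
L = 10·(0.9031 + 3) = 39.03 dB.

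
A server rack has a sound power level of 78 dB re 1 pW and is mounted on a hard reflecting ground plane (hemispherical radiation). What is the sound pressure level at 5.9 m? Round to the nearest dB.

55 dB

Free-field hemispherical radiation: L_p = L_w − 10·log₁₀(2π·r²), r = 5.9 m.
2π·r² = 218.7 m², 10·log₁₀ of that is 23.399 dB.
L_p = 78 − 23.399 = 54.60 dB.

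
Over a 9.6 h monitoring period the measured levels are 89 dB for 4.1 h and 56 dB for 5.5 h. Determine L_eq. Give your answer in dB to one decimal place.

85.3 dB

The energy average is taken in the linear domain: L_eq = 10·log₁₀[(Σ tᵢ·10^(Lᵢ/10))/T], T = 9.6 h.
Σ tᵢ·10^(Lᵢ/10) = 4.1·10^(89/10) + 5.5·10^(56/10) = 3.259e+09.
L_eq = 10·log₁₀(3.259e+09/9.6) = 85.31 dB.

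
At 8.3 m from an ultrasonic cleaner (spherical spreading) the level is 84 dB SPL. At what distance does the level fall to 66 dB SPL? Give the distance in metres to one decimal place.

Point-source spreading drops the level by 20·log₁₀(r₂/r₁); inverting, r₂/r₁ = 10^(ΔL/20).
r₂ = 8.3·10^((84−66)/20) = 8.3·10^(18.0/20) = 65.93 m.

65.9 m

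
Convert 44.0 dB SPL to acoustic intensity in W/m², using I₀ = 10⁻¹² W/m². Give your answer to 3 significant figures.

2.51e-08 W/m²

I = I₀·10^(L/10) = 10⁻¹² × 10^(44.0/10) = 10^(-7.600).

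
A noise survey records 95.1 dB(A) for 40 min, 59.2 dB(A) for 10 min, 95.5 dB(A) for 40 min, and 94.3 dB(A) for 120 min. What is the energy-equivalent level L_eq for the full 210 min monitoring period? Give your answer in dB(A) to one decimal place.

94.5 dB(A)

The energy average is taken in the linear domain: L_eq = 10·log₁₀[(Σ tᵢ·10^(Lᵢ/10))/T], T = 210 min.
Σ tᵢ·10^(Lᵢ/10) = 40·10^(95.1/10) + 10·10^(59.2/10) + 40·10^(95.5/10) + 120·10^(94.3/10) = 5.944e+11.
L_eq = 10·log₁₀(5.944e+11/210) = 94.52 dB(A).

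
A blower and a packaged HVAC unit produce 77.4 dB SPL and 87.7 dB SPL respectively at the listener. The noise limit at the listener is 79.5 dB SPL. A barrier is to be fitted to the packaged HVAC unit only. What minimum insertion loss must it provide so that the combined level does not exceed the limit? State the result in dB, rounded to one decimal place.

12.4 dB

Everything except the packaged HVAC unit sums to 10^(77.4/10) = 5.495e+07 in linear terms, 77.40 dB SPL.
To meet 79.5 dB SPL overall, the treated packaged HVAC unit may contribute at most 10^(79.5/10) − 5.495e+07 = 3.417e+07, i.e. 75.34 dB SPL.
Required insertion loss = 87.7 − 75.34 = 12.36 dB.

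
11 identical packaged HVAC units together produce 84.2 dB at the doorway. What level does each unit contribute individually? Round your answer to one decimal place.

Dividing the total intensity by 11 lowers the level by 10·log₁₀ 11 = 10.414 dB: L₁ = 84.2 − 10.414.

73.8 dB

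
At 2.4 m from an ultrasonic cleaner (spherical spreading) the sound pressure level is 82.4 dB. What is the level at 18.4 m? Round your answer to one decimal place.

64.7 dB

For a point source, L₂ = L₁ − 20·log₁₀(r₂/r₁).
L₂ = 82.4 − 20·log₁₀(18.4/2.4) = 82.4 − 17.692 = 64.71 dB.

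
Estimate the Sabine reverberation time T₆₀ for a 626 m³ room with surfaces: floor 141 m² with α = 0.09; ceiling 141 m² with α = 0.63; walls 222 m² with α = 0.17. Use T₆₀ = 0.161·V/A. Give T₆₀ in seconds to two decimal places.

0.72 s

A = Σ Sᵢαᵢ = 141·0.09 + 141·0.63 + 222·0.17 = 139.26 m².
T₆₀ = 0.161 × 626 / 139.26 = 0.724 s.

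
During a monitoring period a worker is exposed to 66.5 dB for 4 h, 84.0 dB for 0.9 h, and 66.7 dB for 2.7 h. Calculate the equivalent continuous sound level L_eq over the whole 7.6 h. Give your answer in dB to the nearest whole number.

75 dB

Weight each interval's intensity by its duration and average over T = 7.6 h:
Σ tᵢ·10^(Lᵢ/10) = 4·10^(66.5/10) + 0.9·10^(84.0/10) + 2.7·10^(66.7/10) = 2.566e+08.
L_eq = 10·log₁₀(2.566e+08/7.6) = 75.28 dB.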